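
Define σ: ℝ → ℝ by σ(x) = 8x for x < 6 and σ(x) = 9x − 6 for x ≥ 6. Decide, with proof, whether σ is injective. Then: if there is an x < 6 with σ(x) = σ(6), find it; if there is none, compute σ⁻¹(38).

19/4

Both pieces are strictly increasing (slopes 8 and 9), so each is injective on its own interval.
The left piece maps (−∞, 6) onto (−∞, 48); the right piece maps [6, ∞) onto [48, ∞).
These images are disjoint, so no value is attained by both pieces. So σ is injective.
Because the two images are disjoint, no x < 6 has σ(x) = σ(6), so we compute σ⁻¹(38): 38 lies in (−∞, 48), so solve 8x = 38: x = (38 − 0)/8 = 19/4.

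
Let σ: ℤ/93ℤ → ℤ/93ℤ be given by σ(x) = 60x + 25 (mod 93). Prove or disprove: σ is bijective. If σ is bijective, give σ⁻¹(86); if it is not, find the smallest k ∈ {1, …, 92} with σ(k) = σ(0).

We have gcd(60, 93) = 3 > 1. Taking x_1 = 0 and x_2 = 31: σ(0) = 25 and σ(31) = 60·31 + 25 = 1885 ≡ 25 (mod 93).
So σ(0) = σ(31) while 0 ≠ 31, therefore σ is not injective, hence not bijective.
Since σ is not bijective, we find the least positive k with σ(k) = σ(0): this means 60k ≡ 0 (mod 93), i.e. 93 ∣ 60k. Since gcd(60, 93) = 3, dividing through by 3 this holds exactly when 31 ∣ 20k, and as gcd(20, 31) = 1, exactly when 31 ∣ k.
The smallest positive such k is 31.

31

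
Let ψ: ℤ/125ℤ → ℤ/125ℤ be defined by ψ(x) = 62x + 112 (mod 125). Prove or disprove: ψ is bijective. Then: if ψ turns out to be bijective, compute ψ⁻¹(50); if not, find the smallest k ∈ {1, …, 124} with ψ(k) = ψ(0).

124

Suppose ψ(u) = ψ(v) in ℤ/125ℤ. Then 62u + 112 ≡ 62v + 112 (mod 125), thus 62(u − v) ≡ 0 (mod 125).
Since gcd(62, 125) = 1, 62 is invertible modulo 125, so u − v ≡ 0 (mod 125), i.e. u = v.
We now compute 62⁻¹ mod 125 explicitly. Euclid's algorithm: 125 = 2·62 + 1; back-substituting gives 1 = 123·62 − 61·125, so 62⁻¹ ≡ 123 (mod 125).
For any y ∈ ℤ/125ℤ, x = 123(y − 112) mod 125 satisfies ψ(x) = 62·123(y − 112) + 112 ≡ y (since 62·123 ≡ 1 mod 125). So every y has a preimage.
Hence ψ is bijective.
Since ψ is bijective, we compute ψ⁻¹(50): solve 62x + 112 ≡ 50 (mod 125), i.e. 62x ≡ 63 (mod 125).
Multiplying by 62⁻¹ = 123 gives x ≡ 123·63 = 7749 = 61·125 + 124 ≡ 124 (mod 125).
Check: ψ(124) = 62·124 + 112 = 7800 = 62·125 + 50 ≡ 50 (mod 125).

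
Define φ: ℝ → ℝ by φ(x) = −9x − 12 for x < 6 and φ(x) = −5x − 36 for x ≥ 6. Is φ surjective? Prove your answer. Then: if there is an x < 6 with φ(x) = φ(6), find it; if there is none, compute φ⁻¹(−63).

17/3

Both pieces are strictly decreasing (slopes −9 and −5), so each is injective on its own interval.
The left piece maps (−∞, 6) onto (−66, ∞); the right piece maps [6, ∞) onto (−∞, −66].
These images together cover ℝ, so φ is surjective.
Because the two images are disjoint, no x < 6 has φ(x) = φ(6), so we compute φ⁻¹(−63): −63 lies in (−66, ∞), so solve −9x − 12 = −63: x = (−63 + 12)/(−9) = 17/3.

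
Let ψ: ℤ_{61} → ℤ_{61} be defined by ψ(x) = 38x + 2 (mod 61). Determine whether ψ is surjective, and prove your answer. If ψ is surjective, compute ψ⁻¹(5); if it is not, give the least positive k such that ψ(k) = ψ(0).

By definition, ψ is surjective if every y in the codomain equals ψ(x) for some x in the domain.
Since gcd(38, 61) = 1, 38 is invertible modulo 61. Euclid's algorithm: 61 = 1·38 + 23, 38 = 1·23 + 15, 23 = 1·15 + 8, 15 = 1·8 + 7, 8 = 1·7 + 1; back-substituting gives 1 = 53·38 − 33·61, so 38⁻¹ ≡ 53 (mod 61).
For any y ∈ ℤ_{61}, x = 53(y − 2) mod 61 satisfies ψ(x) = 38·53(y − 2) + 2 ≡ y (since 38·53 ≡ 1 mod 61). So every y has a preimage.
Hence ψ is surjective.
Since ψ is surjective, we find ψ⁻¹(5): we need 38x ≡ 5 − 2 ≡ 3 (mod 61). Using 38⁻¹ = 53: x ≡ 53·3 = 159 = 2·61 + 37, so x = 37.
Check: ψ(37) = 38·37 + 2 = 1408 = 23·61 + 5 ≡ 5 (mod 61).

37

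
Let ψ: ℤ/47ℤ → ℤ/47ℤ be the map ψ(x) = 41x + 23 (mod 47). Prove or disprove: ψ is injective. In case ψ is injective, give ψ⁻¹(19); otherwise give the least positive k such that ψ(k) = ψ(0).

32

By definition, ψ is injective when ψ(a) = ψ(b) forces a = b.
Suppose ψ(a) = ψ(b) in ℤ/47ℤ. Then 41a + 23 ≡ 41b + 23 (mod 47), hence 41(a − b) ≡ 0 (mod 47).
Since gcd(41, 47) = 1, 41 is invertible modulo 47, hence a − b ≡ 0 (mod 47), i.e. a = b.
Therefore ψ is injective.
We now compute 41⁻¹ mod 47 explicitly. Euclid's algorithm: 47 = 1·41 + 6, 41 = 6·6 + 5, 6 = 1·5 + 1; back-substituting gives 1 = 39·41 − 34·47, so 41⁻¹ ≡ 39 (mod 47).
Since ψ is injective, we compute ψ⁻¹(19): solve 41x + 23 ≡ 19 (mod 47), i.e. 41x ≡ 43 (mod 47).
Multiplying by 41⁻¹ = 39 gives x ≡ 39·43 = 1677 = 35·47 + 32 ≡ 32 (mod 47).
Check: ψ(32) = 41·32 + 23 = 1335 = 28·47 + 19 ≡ 19 (mod 47).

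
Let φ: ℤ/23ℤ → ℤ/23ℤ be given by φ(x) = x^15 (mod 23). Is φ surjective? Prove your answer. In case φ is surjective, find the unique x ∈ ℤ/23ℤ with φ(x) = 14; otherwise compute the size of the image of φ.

7

Since 23 is prime, the nonzero elements of ℤ/23ℤ form a cyclic group of order 22.
As gcd(15, 22) = 1, raising to the 15th power is a bijection on this group: if a^15 ≡ b^15 then (ab^{−1})^15 = 1, and the only element of order dividing gcd(15, 22) = 1 is 1, so a = b.
With φ(0) = 0 this makes φ injective on all of ℤ/23ℤ, hence bijective (finite equal-size domain and codomain). In particular φ is surjective.
Since φ is surjective, we find the preimage of 14. The inverse of x ↦ x^15 on (ℤ/23ℤ)^× is x ↦ x^3, because 15·3 = 45 = 2·22 + 1 ≡ 1 (mod 22) and x^{22} = 1 for x ≠ 0 (Fermat). So φ⁻¹(14) = 14^3 mod 23.
Repeated squaring mod 23: 14^1 ≡ 14, 14^2 ≡ 14² = 196 ≡ 12. Since 3 = 2 + 1, 14^3 ≡ 12·14: 12·14 = 168 ≡ 7. So 14^3 ≡ 7 (mod 23).
Hence φ⁻¹(14) = 7.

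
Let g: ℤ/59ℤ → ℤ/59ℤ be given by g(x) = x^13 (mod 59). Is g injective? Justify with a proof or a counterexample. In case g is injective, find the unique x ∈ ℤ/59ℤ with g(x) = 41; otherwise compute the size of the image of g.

Since 59 is prime, the nonzero elements of ℤ/59ℤ form a cyclic group of order 58.
As gcd(13, 58) = 1, raising to the 13th power is a bijection on this group: if x_1^13 ≡ x_2^13 then (x_1x_2^{−1})^13 = 1, and the only element of order dividing gcd(13, 58) = 1 is 1, so x_1 = x_2.
With g(0) = 0 this makes g injective on all of ℤ/59ℤ, hence bijective (finite equal-size domain and codomain). In particular g is injective.
Since g is injective, we find the preimage of 41. The inverse of x ↦ x^13 on (ℤ/59ℤ)^× is x ↦ x^9, because 13·9 = 117 = 2·58 + 1 ≡ 1 (mod 58) and x^{58} = 1 for x ≠ 0 (Fermat). So g⁻¹(41) = 41^9 mod 59.
Repeated squaring mod 59: 41^1 ≡ 41, 41^2 ≡ 41² = 1681 ≡ 29, 41^4 ≡ 29² = 841 ≡ 15, 41^8 ≡ 15² = 225 ≡ 48. Since 9 = 8 + 1, 41^9 ≡ 48·41: 48·41 = 1968 ≡ 21. So 41^9 ≡ 21 (mod 59).
Hence g⁻¹(41) = 21.

21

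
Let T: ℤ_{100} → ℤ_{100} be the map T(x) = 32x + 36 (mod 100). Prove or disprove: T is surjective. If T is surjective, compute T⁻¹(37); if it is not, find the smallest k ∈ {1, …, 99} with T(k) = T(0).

Recall: T is surjective if every y in the codomain equals T(x) for some x in the domain.
Since gcd(32, 100) = 4, we have 32x ≡ 0 (mod 4) for all x, so T(x) ≡ 0 (mod 4).
But 1 ≢ 0 (mod 4), so 1 ∈ ℤ_{100} has no preimage. Therefore T is not surjective.
Since T is not surjective, we find the least positive k with T(k) = T(0): this means 32k ≡ 0 (mod 100), i.e. 100 ∣ 32k. Since gcd(32, 100) = 4, dividing through by 4 this holds exactly when 25 ∣ 8k, and as gcd(8, 25) = 1, exactly when 25 ∣ k.
The smallest positive such k is 25.

25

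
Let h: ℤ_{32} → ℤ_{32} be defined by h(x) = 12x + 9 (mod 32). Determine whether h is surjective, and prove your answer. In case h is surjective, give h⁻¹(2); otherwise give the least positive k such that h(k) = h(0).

Since gcd(12, 32) = 4, we have 12x ≡ 0 (mod 4) for all x, so h(x) ≡ 1 (mod 4).
But 0 ≢ 1 (mod 4), so 0 ∈ ℤ_{32} has no preimage. Hence h is not surjective.
Since h is not surjective, we find the least positive k with h(k) = h(0): this means 12k ≡ 0 (mod 32), i.e. 32 ∣ 12k. Since gcd(12, 32) = 4, dividing through by 4 this holds exactly when 8 ∣ 3k, and as gcd(3, 8) = 1, exactly when 8 ∣ k.
The smallest positive such k is 8.

8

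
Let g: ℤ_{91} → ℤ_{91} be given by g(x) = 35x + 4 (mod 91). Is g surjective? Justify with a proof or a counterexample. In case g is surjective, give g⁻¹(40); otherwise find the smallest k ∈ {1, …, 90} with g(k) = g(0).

Since gcd(35, 91) = 7, we have 35x ≡ 0 (mod 7) for all x, so g(x) ≡ 4 (mod 7).
But 0 ≢ 4 (mod 7), so 0 ∈ ℤ_{91} has no preimage. So g is not surjective.
Since g is not surjective, we find the least positive k with g(k) = g(0): this means 35k ≡ 0 (mod 91), i.e. 91 ∣ 35k. Since gcd(35, 91) = 7, dividing through by 7 this holds exactly when 13 ∣ 5k, and as gcd(5, 13) = 1, exactly when 13 ∣ k.
The smallest positive such k is 13.

13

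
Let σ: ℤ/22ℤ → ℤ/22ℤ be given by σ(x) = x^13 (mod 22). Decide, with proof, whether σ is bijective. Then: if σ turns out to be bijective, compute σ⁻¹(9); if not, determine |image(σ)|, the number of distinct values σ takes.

15

Computing x^13 mod 22 for each x (by repeated squaring, reducing mod 22 at every step), the values σ(0), σ(1), …, σ(21) are: 0, 1, 8, 5, 20, 15, 18, 13, 6, 3, 10, 11, 12, 19, 16, 9, 4, 7, 2, 17, 14, 21.
Every element of ℤ/22ℤ appears exactly once in this list, so σ is a bijection, and in particular bijective.
Since σ is bijective, we read off the preimage of 9 from the same table: σ(15) = 9, so σ⁻¹(9) = 15.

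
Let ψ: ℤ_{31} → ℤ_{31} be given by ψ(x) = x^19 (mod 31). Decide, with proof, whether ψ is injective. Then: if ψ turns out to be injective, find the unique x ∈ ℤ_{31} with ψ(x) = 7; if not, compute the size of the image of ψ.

Since 31 is prime, the nonzero elements of ℤ_{31} form a cyclic group of order 30.
As gcd(19, 30) = 1, raising to the 19th power is a bijection on this group: if s^19 ≡ t^19 then (st^{−1})^19 = 1, and the only element of order dividing gcd(19, 30) = 1 is 1, so s = t.
With ψ(0) = 0 this makes ψ injective on all of ℤ_{31}, hence bijective (finite equal-size domain and codomain). In particular ψ is injective.
Since ψ is injective, we find the preimage of 7. The inverse of x ↦ x^19 on (ℤ_{31})^× is x ↦ x^19, because 19·19 = 361 = 12·30 + 1 ≡ 1 (mod 30) and x^{30} = 1 for x ≠ 0 (Fermat). So ψ⁻¹(7) = 7^19 mod 31.
Repeated squaring mod 31: 7^1 ≡ 7, 7^2 ≡ 7² = 49 ≡ 18, 7^4 ≡ 18² = 324 ≡ 14, 7^8 ≡ 14² = 196 ≡ 10, 7^16 ≡ 10² = 100 ≡ 7. Since 19 = 16 + 2 + 1, 7^19 ≡ 7·18·7: 7·18 = 126 ≡ 2, then 2·7 = 14. So 7^19 ≡ 14 (mod 31).
Hence ψ⁻¹(7) = 14.

14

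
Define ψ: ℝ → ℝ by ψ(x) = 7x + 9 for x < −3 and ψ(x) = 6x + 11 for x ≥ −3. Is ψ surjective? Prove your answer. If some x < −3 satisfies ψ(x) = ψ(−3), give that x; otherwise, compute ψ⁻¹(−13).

-22/7

Both pieces are strictly increasing (slopes 7 and 6), so each is injective on its own interval.
The left piece maps (−∞, −3) onto (−∞, −12); the right piece maps [−3, ∞) onto [−7, ∞).
The union (−∞, −12) ∪ [−7, ∞) omits the interval between −12 and −7; in particular −12 has no preimage. So ψ is not surjective.
Because the two images are disjoint, no x < −3 has ψ(x) = ψ(−3), so we compute ψ⁻¹(−13): −13 lies in (−∞, −12), so solve 7x + 9 = −13: x = (−13 − 9)/7 = −22/7.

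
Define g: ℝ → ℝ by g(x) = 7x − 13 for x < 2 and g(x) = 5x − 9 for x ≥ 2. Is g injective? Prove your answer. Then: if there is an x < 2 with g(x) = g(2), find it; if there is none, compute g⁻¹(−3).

10/7

Both pieces are strictly increasing (slopes 7 and 5), so each is injective on its own interval.
The left piece maps (−∞, 2) onto (−∞, 1); the right piece maps [2, ∞) onto [1, ∞).
These images are disjoint, so no value is attained by both pieces. So g is injective.
Because the two images are disjoint, no x < 2 has g(x) = g(2), so we compute g⁻¹(−3): −3 lies in (−∞, 1), so solve 7x − 13 = −3: x = (−3 + 13)/7 = 10/7.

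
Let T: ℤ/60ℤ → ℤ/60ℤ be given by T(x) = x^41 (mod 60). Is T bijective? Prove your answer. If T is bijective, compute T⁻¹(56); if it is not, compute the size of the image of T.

45

T(0) = 0^41 = 0.
T(30): Repeated squaring mod 60: 30^1 ≡ 30, 30^2 ≡ 30² = 900 ≡ 0, 30^4 ≡ 0² = 0, 30^8 ≡ 0² = 0, 30^16 ≡ 0² = 0, 30^32 ≡ 0² = 0. Since 41 = 32 + 8 + 1, 30^41 ≡ 0·0·30: 0·0 = 0, then 0·30 = 0. So 30^41 ≡ 0 (mod 60).
So T(0) = T(30) = 0 while 0 ≠ 30, hence T is not injective, hence not bijective.
Since T is not bijective, we determine |image(T)|. Computing x^41 mod 60 for each x (by repeated squaring, reducing mod 60 at every step), the values T(0), T(1), …, T(59) are: 0, 1, 32, 3, 4, 5, 36, 7, 8, 9, 40, 11, 12, 13, 44, 15, 16, 17, 48, 19, 20, 21, 52, 23, 24, 25, 56, 27, 28, 29, 0, 31, 32, 33, 4, 35, 36, 37, 8, 39, 40, 41, 12, 43, 44, 45, 16, 47, 48, 49, 20, 51, 52, 53, 24, 55, 56, 57, 28, 59.
The distinct values are {0, 1, 3, 4, 5, 7, 8, 9, 11, 12, 13, 15, 16, 17, 19, 20, 21, 23, 24, 25, 27, 28, 29, 31, 32, 33, 35, 36, 37, 39, 40, 41, 43, 44, 45, 47, 48, 49, 51, 52, 53, 55, 56, 57, 59}; there are 45 of them.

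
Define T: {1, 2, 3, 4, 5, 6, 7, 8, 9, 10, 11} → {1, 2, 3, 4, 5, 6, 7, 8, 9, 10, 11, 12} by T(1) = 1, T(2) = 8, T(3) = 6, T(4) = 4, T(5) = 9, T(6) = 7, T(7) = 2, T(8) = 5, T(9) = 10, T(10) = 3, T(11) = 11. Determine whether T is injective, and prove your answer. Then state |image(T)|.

11

The values T(1), …, T(11) are 1, 8, 6, 4, 9, 7, 2, 5, 10, 3, 11 — all distinct.
So T(s) = T(t) only when s = t, and T is injective.
The image of T is {1, 2, 3, 4, 5, 6, 7, 8, 9, 10, 11}, which has 11 elements.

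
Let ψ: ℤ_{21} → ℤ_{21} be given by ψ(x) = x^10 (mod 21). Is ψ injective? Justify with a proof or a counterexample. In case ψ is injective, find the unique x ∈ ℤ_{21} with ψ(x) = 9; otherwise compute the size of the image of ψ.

ψ(2): Repeated squaring mod 21: 2^1 ≡ 2, 2^2 ≡ 2² = 4, 2^4 ≡ 4² = 16, 2^8 ≡ 16² = 256 ≡ 4. Since 10 = 8 + 2, 2^10 ≡ 4·4: 4·4 = 16. So 2^10 ≡ 16 (mod 21).
ψ(5): Repeated squaring mod 21: 5^1 ≡ 5, 5^2 ≡ 5² = 25 ≡ 4, 5^4 ≡ 4² = 16, 5^8 ≡ 16² = 256 ≡ 4. Since 10 = 8 + 2, 5^10 ≡ 4·4: 4·4 = 16. So 5^10 ≡ 16 (mod 21).
So ψ(2) = ψ(5) = 16 while 2 ≠ 5, so ψ is not injective.
Since ψ is not injective, we determine |image(ψ)|. Computing x^10 mod 21 for each x (by repeated squaring, reducing mod 21 at every step), the values ψ(0), ψ(1), …, ψ(20) are: 0, 1, 16, 18, 4, 16, 15, 7, 1, 9, 4, 4, 9, 1, 7, 15, 16, 4, 18, 16, 1.
The distinct values are {0, 1, 4, 7, 9, 15, 16, 18}; there are 8 of them.

8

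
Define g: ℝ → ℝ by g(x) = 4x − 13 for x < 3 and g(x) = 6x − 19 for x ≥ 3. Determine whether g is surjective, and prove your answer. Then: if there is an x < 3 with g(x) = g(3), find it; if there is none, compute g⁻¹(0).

Both pieces are strictly increasing (slopes 4 and 6), so each is injective on its own interval.
The left piece maps (−∞, 3) onto (−∞, −1); the right piece maps [3, ∞) onto [−1, ∞).
These images together cover ℝ, so g is surjective.
Because the two images are disjoint, no x < 3 has g(x) = g(3), so we compute g⁻¹(0): 0 lies in [−1, ∞), so solve 6x − 19 = 0: x = (0 + 19)/6 = 19/6.

19/6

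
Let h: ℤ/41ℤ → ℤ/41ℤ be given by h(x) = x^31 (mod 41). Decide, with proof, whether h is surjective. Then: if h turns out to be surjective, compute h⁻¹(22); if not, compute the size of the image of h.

34

Since 41 is prime, the nonzero elements of ℤ/41ℤ form a cyclic group of order 40.
As gcd(31, 40) = 1, raising to the 31st power is a bijection on this group: if a^31 ≡ b^31 then (ab^{−1})^31 = 1, and the only element of order dividing gcd(31, 40) = 1 is 1, so a = b.
With h(0) = 0 this makes h injective on all of ℤ/41ℤ, hence bijective (finite equal-size domain and codomain). In particular h is surjective.
Since h is surjective, we find the preimage of 22. The inverse of x ↦ x^31 on (ℤ/41ℤ)^× is x ↦ x^31, because 31·31 = 961 = 24·40 + 1 ≡ 1 (mod 40) and x^{40} = 1 for x ≠ 0 (Fermat). So h⁻¹(22) = 22^31 mod 41.
Repeated squaring mod 41: 22^1 ≡ 22, 22^2 ≡ 22² = 484 ≡ 33, 22^4 ≡ 33² = 1089 ≡ 23, 22^8 ≡ 23² = 529 ≡ 37, 22^16 ≡ 37² = 1369 ≡ 16. Since 31 = 16 + 8 + 4 + 2 + 1, 22^31 ≡ 16·37·23·33·22: 16·37 = 592 ≡ 18, then 18·23 = 414 ≡ 4, then 4·33 = 132 ≡ 9, then 9·22 = 198 ≡ 34. So 22^31 ≡ 34 (mod 41).
Hence h⁻¹(22) = 34.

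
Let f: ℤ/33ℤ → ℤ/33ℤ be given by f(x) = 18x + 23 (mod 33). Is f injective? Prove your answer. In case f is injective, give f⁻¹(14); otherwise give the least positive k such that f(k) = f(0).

11

We have gcd(18, 33) = 3 > 1. Taking s = 0 and t = 11: f(0) = 23 and f(11) = 18·11 + 23 = 221 ≡ 23 (mod 33).
So f(0) = f(11) while 0 ≠ 11, so f is not injective.
Since f is not injective, we find the least positive k with f(k) = f(0): this means 18k ≡ 0 (mod 33), i.e. 33 ∣ 18k. Since gcd(18, 33) = 3, dividing through by 3 this holds exactly when 11 ∣ 6k, and as gcd(6, 11) = 1, exactly when 11 ∣ k.
The smallest positive such k is 11.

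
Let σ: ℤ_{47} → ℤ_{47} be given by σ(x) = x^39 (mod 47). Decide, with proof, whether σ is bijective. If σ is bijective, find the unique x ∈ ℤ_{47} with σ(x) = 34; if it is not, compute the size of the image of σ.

24

Since 47 is prime, the nonzero elements of ℤ_{47} form a cyclic group of order 46.
As gcd(39, 46) = 1, raising to the 39th power is a bijection on this group: if x_1^39 ≡ x_2^39 then (x_1x_2^{−1})^39 = 1, and the only element of order dividing gcd(39, 46) = 1 is 1, so x_1 = x_2.
With σ(0) = 0 this makes σ injective on all of ℤ_{47}, hence bijective (finite equal-size domain and codomain). In particular σ is bijective.
Since σ is bijective, we find the preimage of 34. The inverse of x ↦ x^39 on (ℤ_{47})^× is x ↦ x^13, because 39·13 = 507 = 11·46 + 1 ≡ 1 (mod 46) and x^{46} = 1 for x ≠ 0 (Fermat). So σ⁻¹(34) = 34^13 mod 47.
Repeated squaring mod 47: 34^1 ≡ 34, 34^2 ≡ 34² = 1156 ≡ 28, 34^4 ≡ 28² = 784 ≡ 32, 34^8 ≡ 32² = 1024 ≡ 37. Since 13 = 8 + 4 + 1, 34^13 ≡ 37·32·34: 37·32 = 1184 ≡ 9, then 9·34 = 306 ≡ 24. So 34^13 ≡ 24 (mod 47).
Hence σ⁻¹(34) = 24.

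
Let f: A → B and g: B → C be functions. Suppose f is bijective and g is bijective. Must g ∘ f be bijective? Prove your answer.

bijective

Injectivity: if g(f(u)) = g(f(v)) then f(u) = f(v) (g injective) so u = v (f injective).
Surjectivity: for c ∈ C pick b with g(b) = c, then a with f(a) = b; then (g ∘ f)(a) = c.
Hence g ∘ f is bijective.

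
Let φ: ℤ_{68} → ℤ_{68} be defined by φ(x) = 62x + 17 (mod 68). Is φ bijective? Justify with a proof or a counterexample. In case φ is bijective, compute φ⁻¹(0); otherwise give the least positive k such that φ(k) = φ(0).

We have gcd(62, 68) = 2 > 1. Taking x_1 = 0 and x_2 = 34: φ(0) = 17 and φ(34) = 62·34 + 17 = 2125 ≡ 17 (mod 68).
So φ(0) = φ(34) while 0 ≠ 34, thus φ is not injective, hence not bijective.
Since φ is not bijective, we find the least positive k with φ(k) = φ(0): this means 62k ≡ 0 (mod 68), i.e. 68 ∣ 62k. Since gcd(62, 68) = 2, dividing through by 2 this holds exactly when 34 ∣ 31k, and as gcd(31, 34) = 1, exactly when 34 ∣ k.
The smallest positive such k is 34.

34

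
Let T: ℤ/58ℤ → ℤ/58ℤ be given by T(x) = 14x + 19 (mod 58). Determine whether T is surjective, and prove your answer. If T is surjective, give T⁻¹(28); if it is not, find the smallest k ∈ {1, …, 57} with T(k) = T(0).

By definition, surjectivity means every element of the codomain has a preimage under T.
Since gcd(14, 58) = 2, we have 14x ≡ 0 (mod 2) for all x, so T(x) ≡ 1 (mod 2).
But 0 ≢ 1 (mod 2), so 0 ∈ ℤ/58ℤ has no preimage. Hence T is not surjective.
Since T is not surjective, we find the least positive k with T(k) = T(0): this means 14k ≡ 0 (mod 58), i.e. 58 ∣ 14k. Since gcd(14, 58) = 2, dividing through by 2 this holds exactly when 29 ∣ 7k, and as gcd(7, 29) = 1, exactly when 29 ∣ k.
The smallest positive such k is 29.

29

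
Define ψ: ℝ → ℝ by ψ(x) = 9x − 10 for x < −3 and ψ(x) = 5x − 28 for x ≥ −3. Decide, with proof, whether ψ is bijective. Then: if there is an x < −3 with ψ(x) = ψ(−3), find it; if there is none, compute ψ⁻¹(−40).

-11/3

Both pieces are strictly increasing (slopes 9 and 5), so each is injective on its own interval.
The left piece maps (−∞, −3) onto (−∞, −37); the right piece maps [−3, ∞) onto [−43, ∞).
These images overlap. In particular ψ(−3) = −43 (right piece), and solving 9x − 10 = −43 on the left piece gives x = −11/3 < −3.
So ψ(−11/3) = ψ(−3) with −11/3 ≠ −3, and ψ is not injective, hence not bijective. This x = −11/3 is the requested value below −3.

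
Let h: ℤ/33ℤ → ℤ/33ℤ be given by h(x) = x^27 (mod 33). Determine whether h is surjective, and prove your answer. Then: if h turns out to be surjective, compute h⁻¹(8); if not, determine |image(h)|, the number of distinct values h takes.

17

Computing x^27 mod 33 for each x (by repeated squaring, reducing mod 33 at every step), the values h(0), h(1), …, h(32) are: 0, 1, 29, 9, 16, 14, 30, 28, 2, 15, 10, 11, 12, 7, 20, 27, 25, 8, 6, 13, 26, 21, 22, 23, 18, 31, 5, 3, 19, 17, 24, 4, 32.
Every element of ℤ/33ℤ appears exactly once in this list, so h is a bijection, and in particular surjective.
Since h is surjective, we read off the preimage of 8 from the same table: h(17) = 8, so h⁻¹(8) = 17.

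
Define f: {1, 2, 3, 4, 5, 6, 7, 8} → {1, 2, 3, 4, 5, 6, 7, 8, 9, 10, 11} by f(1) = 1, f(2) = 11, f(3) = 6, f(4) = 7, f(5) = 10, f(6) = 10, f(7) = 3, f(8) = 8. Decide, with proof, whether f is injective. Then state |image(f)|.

f(5) = 10 = f(6) with 5 ≠ 6, so f is not injective.
The image of f is {1, 3, 6, 7, 8, 10, 11}, which has 7 elements.

7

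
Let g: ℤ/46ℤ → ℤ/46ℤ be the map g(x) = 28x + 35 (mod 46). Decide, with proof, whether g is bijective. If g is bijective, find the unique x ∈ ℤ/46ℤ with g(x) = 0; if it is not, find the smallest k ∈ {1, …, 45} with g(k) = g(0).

We have gcd(28, 46) = 2 > 1. Taking u = 0 and v = 23: g(0) = 35 and g(23) = 28·23 + 35 = 679 ≡ 35 (mod 46).
So g(0) = g(23) while 0 ≠ 23, thus g is not injective, hence not bijective.
Since g is not bijective, we find the least positive k with g(k) = g(0): this means 28k ≡ 0 (mod 46), i.e. 46 ∣ 28k. Since gcd(28, 46) = 2, dividing through by 2 this holds exactly when 23 ∣ 14k, and as gcd(14, 23) = 1, exactly when 23 ∣ k.
The smallest positive such k is 23.

23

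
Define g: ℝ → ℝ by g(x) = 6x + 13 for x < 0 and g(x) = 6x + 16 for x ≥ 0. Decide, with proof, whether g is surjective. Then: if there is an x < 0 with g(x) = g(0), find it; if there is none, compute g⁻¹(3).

-5/3

Both pieces are strictly increasing (slopes 6 and 6), so each is injective on its own interval.
The left piece maps (−∞, 0) onto (−∞, 13); the right piece maps [0, ∞) onto [16, ∞).
The union (−∞, 13) ∪ [16, ∞) omits the interval between 13 and 16; in particular 13 has no preimage. So g is not surjective.
Because the two images are disjoint, no x < 0 has g(x) = g(0), so we compute g⁻¹(3): 3 lies in (−∞, 13), so solve 6x + 13 = 3: x = (3 − 13)/6 = −5/3.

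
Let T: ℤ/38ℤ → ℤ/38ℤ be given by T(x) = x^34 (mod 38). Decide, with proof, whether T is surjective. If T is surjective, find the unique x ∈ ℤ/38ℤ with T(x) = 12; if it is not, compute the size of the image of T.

T(18): Repeated squaring mod 38: 18^1 ≡ 18, 18^2 ≡ 18² = 324 ≡ 20, 18^4 ≡ 20² = 400 ≡ 20, 18^8 ≡ 20² = 400 ≡ 20, 18^16 ≡ 20² = 400 ≡ 20, 18^32 ≡ 20² = 400 ≡ 20. Since 34 = 32 + 2, 18^34 ≡ 20·20: 20·20 = 400 ≡ 20. So 18^34 ≡ 20 (mod 38).
T(20): Repeated squaring mod 38: 20^1 ≡ 20, 20^2 ≡ 20² = 400 ≡ 20, 20^4 ≡ 20² = 400 ≡ 20, 20^8 ≡ 20² = 400 ≡ 20, 20^16 ≡ 20² = 400 ≡ 20, 20^32 ≡ 20² = 400 ≡ 20. Since 34 = 32 + 2, 20^34 ≡ 20·20: 20·20 = 400 ≡ 20. So 20^34 ≡ 20 (mod 38).
So T(18) = T(20) = 20 while 18 ≠ 20, hence T is not injective.
A non-injective map from the 38-element set ℤ/38ℤ to itself takes at most 37 distinct values, so it cannot be surjective. Thus T is not surjective.
Since T is not surjective, we determine |image(T)|. Computing x^34 mod 38 for each x (by repeated squaring, reducing mod 38 at every step), the values T(0), T(1), …, T(37) are: 0, 1, 24, 17, 6, 35, 28, 7, 30, 23, 4, 11, 26, 9, 16, 25, 36, 5, 20, 19, 20, 5, 36, 25, 16, 9, 26, 11, 4, 23, 30, 7, 28, 35, 6, 17, 24, 1.
The distinct values are {0, 1, 4, 5, 6, 7, 9, 11, 16, 17, 19, 20, 23, 24, 25, 26, 28, 30, 35, 36}; there are 20 of them.

20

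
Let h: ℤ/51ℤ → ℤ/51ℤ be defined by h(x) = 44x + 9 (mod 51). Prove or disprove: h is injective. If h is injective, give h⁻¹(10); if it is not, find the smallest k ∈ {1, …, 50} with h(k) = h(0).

Recall that h is injective if h(s) = h(t) implies s = t.
Suppose h(s) = h(t) in ℤ/51ℤ. Then 44s + 9 ≡ 44t + 9 (mod 51), so 44(s − t) ≡ 0 (mod 51).
Since gcd(44, 51) = 1, 44 is invertible modulo 51, thus s − t ≡ 0 (mod 51), i.e. s = t.
So h is injective.
We now compute 44⁻¹ mod 51 explicitly. Euclid's algorithm: 51 = 1·44 + 7, 44 = 6·7 + 2, 7 = 3·2 + 1; back-substituting gives 1 = 29·44 − 25·51, so 44⁻¹ ≡ 29 (mod 51).
Since h is injective, we find h⁻¹(10): we need 44x ≡ 10 − 9 ≡ 1 (mod 51). Using 44⁻¹ = 29: x ≡ 29·1 = 29, so x = 29.
Check: h(29) = 44·29 + 9 = 1285 = 25·51 + 10 ≡ 10 (mod 51).

29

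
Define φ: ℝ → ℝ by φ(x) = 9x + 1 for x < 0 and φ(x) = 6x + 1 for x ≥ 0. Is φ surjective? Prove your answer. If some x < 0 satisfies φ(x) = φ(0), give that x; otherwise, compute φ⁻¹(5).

Both pieces are strictly increasing (slopes 9 and 6), so each is injective on its own interval.
The left piece maps (−∞, 0) onto (−∞, 1); the right piece maps [0, ∞) onto [1, ∞).
These images together cover ℝ, so φ is surjective.
Because the two images are disjoint, no x < 0 has φ(x) = φ(0), so we compute φ⁻¹(5): 5 lies in [1, ∞), so solve 6x + 1 = 5: x = (5 − 1)/6 = 2/3.

2/3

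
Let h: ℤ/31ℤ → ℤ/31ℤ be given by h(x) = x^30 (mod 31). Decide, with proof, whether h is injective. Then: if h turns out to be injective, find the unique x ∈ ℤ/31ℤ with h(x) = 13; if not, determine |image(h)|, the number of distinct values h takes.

2

h(1) = 1^30 = 1.
h(2): Repeated squaring mod 31: 2^1 ≡ 2, 2^2 ≡ 2² = 4, 2^4 ≡ 4² = 16, 2^8 ≡ 16² = 256 ≡ 8, 2^16 ≡ 8² = 64 ≡ 2. Since 30 = 16 + 8 + 4 + 2, 2^30 ≡ 2·8·16·4: 2·8 = 16, then 16·16 = 256 ≡ 8, then 8·4 = 32 ≡ 1. So 2^30 ≡ 1 (mod 31).
So h(1) = h(2) = 1 while 1 ≠ 2, so h is not injective.
Since h is not injective, we determine |image(h)|. Computing x^30 mod 31 for each x (by repeated squaring, reducing mod 31 at every step), the values h(0), h(1), …, h(30) are: 0, 1, 1, 1, 1, 1, 1, 1, 1, 1, 1, 1, 1, 1, 1, 1, 1, 1, 1, 1, 1, 1, 1, 1, 1, 1, 1, 1, 1, 1, 1.
The distinct values are {0, 1}; there are 2 of them.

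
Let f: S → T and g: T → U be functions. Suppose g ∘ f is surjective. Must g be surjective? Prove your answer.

Let c ∈ U. Since g ∘ f is surjective, some a ∈ S has g(f(a)) = c. Then b = f(a) ∈ T satisfies g(b) = c. So g is surjective.

surjective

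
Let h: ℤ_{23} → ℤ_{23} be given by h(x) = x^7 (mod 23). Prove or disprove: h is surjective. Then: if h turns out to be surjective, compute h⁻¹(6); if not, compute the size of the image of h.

Since 23 is prime, the nonzero elements of ℤ_{23} form a cyclic group of order 22.
As gcd(7, 22) = 1, raising to the 7th power is a bijection on this group: if u^7 ≡ v^7 then (uv^{−1})^7 = 1, and the only element of order dividing gcd(7, 22) = 1 is 1, so u = v.
With h(0) = 0 this makes h injective on all of ℤ_{23}, hence bijective (finite equal-size domain and codomain). In particular h is surjective.
Since h is surjective, we find the preimage of 6. The inverse of x ↦ x^7 on (ℤ_{23})^× is x ↦ x^19, because 7·19 = 133 = 6·22 + 1 ≡ 1 (mod 22) and x^{22} = 1 for x ≠ 0 (Fermat). So h⁻¹(6) = 6^19 mod 23.
Repeated squaring mod 23: 6^1 ≡ 6, 6^2 ≡ 6² = 36 ≡ 13, 6^4 ≡ 13² = 169 ≡ 8, 6^8 ≡ 8² = 64 ≡ 18, 6^16 ≡ 18² = 324 ≡ 2. Since 19 = 16 + 2 + 1, 6^19 ≡ 2·13·6: 2·13 = 26 ≡ 3, then 3·6 = 18. So 6^19 ≡ 18 (mod 23).
Hence h⁻¹(6) = 18.

18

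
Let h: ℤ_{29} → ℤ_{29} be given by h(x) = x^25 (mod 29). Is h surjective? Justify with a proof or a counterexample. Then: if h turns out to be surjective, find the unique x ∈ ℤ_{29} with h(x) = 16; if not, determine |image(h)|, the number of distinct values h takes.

24

Since 29 is prime, the nonzero elements of ℤ_{29} form a cyclic group of order 28.
As gcd(25, 28) = 1, raising to the 25th power is a bijection on this group: if u^25 ≡ v^25 then (uv^{−1})^25 = 1, and the only element of order dividing gcd(25, 28) = 1 is 1, so u = v.
With h(0) = 0 this makes h injective on all of ℤ_{29}, hence bijective (finite equal-size domain and codomain). In particular h is surjective.
Since h is surjective, we find the preimage of 16. The inverse of x ↦ x^25 on (ℤ_{29})^× is x ↦ x^9, because 25·9 = 225 = 8·28 + 1 ≡ 1 (mod 28) and x^{28} = 1 for x ≠ 0 (Fermat). So h⁻¹(16) = 16^9 mod 29.
Repeated squaring mod 29: 16^1 ≡ 16, 16^2 ≡ 16² = 256 ≡ 24, 16^4 ≡ 24² = 576 ≡ 25, 16^8 ≡ 25² = 625 ≡ 16. Since 9 = 8 + 1, 16^9 ≡ 16·16: 16·16 = 256 ≡ 24. So 16^9 ≡ 24 (mod 29).
Hence h⁻¹(16) = 24.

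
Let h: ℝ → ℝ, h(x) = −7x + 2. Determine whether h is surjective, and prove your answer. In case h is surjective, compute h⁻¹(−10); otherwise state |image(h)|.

By definition, h is surjective if every y in the codomain equals h(x) for some x in the domain.
For any y ∈ ℝ, x = (y − 2)/(−7) satisfies h(x) = y.
So h is surjective.
Since h is surjective, we compute h⁻¹(−10) = (−10 − 2)/(−7) = 12/7.

12/7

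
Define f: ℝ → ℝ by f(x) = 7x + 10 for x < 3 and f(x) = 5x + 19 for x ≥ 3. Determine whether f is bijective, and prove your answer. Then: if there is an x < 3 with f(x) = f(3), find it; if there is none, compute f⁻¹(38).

19/5

Both pieces are strictly increasing (slopes 7 and 5), so each is injective on its own interval.
The left piece maps (−∞, 3) onto (−∞, 31); the right piece maps [3, ∞) onto [34, ∞).
The images leave a gap (31 has no preimage), so f is not surjective, hence not bijective.
Because the two images are disjoint, no x < 3 has f(x) = f(3), so we compute f⁻¹(38): 38 lies in [34, ∞), so solve 5x + 19 = 38: x = (38 − 19)/5 = 19/5.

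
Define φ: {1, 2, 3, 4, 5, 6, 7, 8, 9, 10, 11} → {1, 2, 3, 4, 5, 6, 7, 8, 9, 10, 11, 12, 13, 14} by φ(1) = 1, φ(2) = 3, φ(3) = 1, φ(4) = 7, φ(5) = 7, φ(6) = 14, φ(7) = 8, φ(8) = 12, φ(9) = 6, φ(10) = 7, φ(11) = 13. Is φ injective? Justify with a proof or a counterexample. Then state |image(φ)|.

8

φ(1) = 1 = φ(3) with 1 ≠ 3, so φ is not injective.
The image of φ is {1, 3, 6, 7, 8, 12, 13, 14}, which has 8 elements.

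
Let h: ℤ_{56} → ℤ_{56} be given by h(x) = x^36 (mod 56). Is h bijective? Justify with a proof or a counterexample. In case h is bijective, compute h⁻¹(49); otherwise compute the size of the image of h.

h(1) = 1^36 = 1.
h(3): Repeated squaring mod 56: 3^1 ≡ 3, 3^2 ≡ 3² = 9, 3^4 ≡ 9² = 81 ≡ 25, 3^8 ≡ 25² = 625 ≡ 9, 3^16 ≡ 9² = 81 ≡ 25, 3^32 ≡ 25² = 625 ≡ 9. Since 36 = 32 + 4, 3^36 ≡ 9·25: 9·25 = 225 ≡ 1. So 3^36 ≡ 1 (mod 56).
So h(1) = h(3) = 1 while 1 ≠ 3, so h is not injective, hence not bijective.
Since h is not bijective, we determine |image(h)|. Computing x^36 mod 56 for each x (by repeated squaring, reducing mod 56 at every step), the values h(0), h(1), …, h(55) are: 0, 1, 8, 1, 8, 1, 8, 49, 8, 1, 8, 1, 8, 1, 0, 1, 8, 1, 8, 1, 8, 49, 8, 1, 8, 1, 8, 1, 0, 1, 8, 1, 8, 1, 8, 49, 8, 1, 8, 1, 8, 1, 0, 1, 8, 1, 8, 1, 8, 49, 8, 1, 8, 1, 8, 1.
The distinct values are {0, 1, 8, 49}; there are 4 of them.

4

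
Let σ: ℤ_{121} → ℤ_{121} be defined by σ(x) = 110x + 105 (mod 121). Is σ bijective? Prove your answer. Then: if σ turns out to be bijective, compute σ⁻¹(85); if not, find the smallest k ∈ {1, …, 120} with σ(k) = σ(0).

We have gcd(110, 121) = 11 > 1. Taking x_1 = 0 and x_2 = 11: σ(0) = 105 and σ(11) = 110·11 + 105 = 1315 ≡ 105 (mod 121).
So σ(0) = σ(11) while 0 ≠ 11, therefore σ is not injective, hence not bijective.
Since σ is not bijective, we find the least positive k with σ(k) = σ(0): this means 110k ≡ 0 (mod 121), i.e. 121 ∣ 110k. Since gcd(110, 121) = 11, dividing through by 11 this holds exactly when 11 ∣ 10k, and as gcd(10, 11) = 1, exactly when 11 ∣ k.
The smallest positive such k is 11.

11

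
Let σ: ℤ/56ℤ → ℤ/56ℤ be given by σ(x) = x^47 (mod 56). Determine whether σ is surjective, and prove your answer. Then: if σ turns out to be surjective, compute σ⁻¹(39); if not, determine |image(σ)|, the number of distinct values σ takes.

σ(0) = 0^47 = 0.
σ(14): Repeated squaring mod 56: 14^1 ≡ 14, 14^2 ≡ 14² = 196 ≡ 28, 14^4 ≡ 28² = 784 ≡ 0, 14^8 ≡ 0² = 0, 14^16 ≡ 0² = 0, 14^32 ≡ 0² = 0. Since 47 = 32 + 8 + 4 + 2 + 1, 14^47 ≡ 0·0·0·28·14: 0·0 = 0, then 0·0 = 0, then 0·28 = 0, then 0·14 = 0. So 14^47 ≡ 0 (mod 56).
So σ(0) = σ(14) = 0 while 0 ≠ 14, thus σ is not injective.
A non-injective map from the 56-element set ℤ/56ℤ to itself takes at most 55 distinct values, so it cannot be surjective. So σ is not surjective.
Since σ is not surjective, we determine |image(σ)|. Computing x^47 mod 56 for each x (by repeated squaring, reducing mod 56 at every step), the values σ(0), σ(1), …, σ(55) are: 0, 1, 32, 19, 16, 45, 48, 7, 8, 25, 40, 51, 24, 13, 0, 15, 32, 33, 16, 3, 48, 21, 8, 39, 40, 9, 24, 27, 0, 29, 32, 47, 16, 17, 48, 35, 8, 53, 40, 23, 24, 41, 0, 43, 32, 5, 16, 31, 48, 49, 8, 11, 40, 37, 24, 55.
The distinct values are {0, 1, 3, 5, 7, 8, 9, 11, 13, 15, 16, 17, 19, 21, 23, 24, 25, 27, 29, 31, 32, 33, 35, 37, 39, 40, 41, 43, 45, 47, 48, 49, 51, 53, 55}; there are 35 of them.

35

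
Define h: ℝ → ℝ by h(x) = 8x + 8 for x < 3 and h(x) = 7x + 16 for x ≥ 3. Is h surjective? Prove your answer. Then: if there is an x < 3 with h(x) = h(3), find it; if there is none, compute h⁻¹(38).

22/7

Both pieces are strictly increasing (slopes 8 and 7), so each is injective on its own interval.
The left piece maps (−∞, 3) onto (−∞, 32); the right piece maps [3, ∞) onto [37, ∞).
The union (−∞, 32) ∪ [37, ∞) omits the interval between 32 and 37; in particular 32 has no preimage. So h is not surjective.
Because the two images are disjoint, no x < 3 has h(x) = h(3), so we compute h⁻¹(38): 38 lies in [37, ∞), so solve 7x + 16 = 38: x = (38 − 16)/7 = 22/7.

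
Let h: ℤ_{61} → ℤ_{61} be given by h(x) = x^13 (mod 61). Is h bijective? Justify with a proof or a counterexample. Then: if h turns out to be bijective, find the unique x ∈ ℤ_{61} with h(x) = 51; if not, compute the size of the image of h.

26

Since 61 is prime, the nonzero elements of ℤ_{61} form a cyclic group of order 60.
As gcd(13, 60) = 1, raising to the 13th power is a bijection on this group: if a^13 ≡ b^13 then (ab^{−1})^13 = 1, and the only element of order dividing gcd(13, 60) = 1 is 1, so a = b.
With h(0) = 0 this makes h injective on all of ℤ_{61}, hence bijective (finite equal-size domain and codomain). In particular h is bijective.
Since h is bijective, we find the preimage of 51. The inverse of x ↦ x^13 on (ℤ_{61})^× is x ↦ x^37, because 13·37 = 481 = 8·60 + 1 ≡ 1 (mod 60) and x^{60} = 1 for x ≠ 0 (Fermat). So h⁻¹(51) = 51^37 mod 61.
Repeated squaring mod 61: 51^1 ≡ 51, 51^2 ≡ 51² = 2601 ≡ 39, 51^4 ≡ 39² = 1521 ≡ 57, 51^8 ≡ 57² = 3249 ≡ 16, 51^16 ≡ 16² = 256 ≡ 12, 51^32 ≡ 12² = 144 ≡ 22. Since 37 = 32 + 4 + 1, 51^37 ≡ 22·57·51: 22·57 = 1254 ≡ 34, then 34·51 = 1734 ≡ 26. So 51^37 ≡ 26 (mod 61).
Hence h⁻¹(51) = 26.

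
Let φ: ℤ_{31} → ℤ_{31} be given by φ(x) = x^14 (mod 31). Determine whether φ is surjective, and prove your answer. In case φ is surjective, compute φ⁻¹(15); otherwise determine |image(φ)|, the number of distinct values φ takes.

16

φ(15): Repeated squaring mod 31: 15^1 ≡ 15, 15^2 ≡ 15² = 225 ≡ 8, 15^4 ≡ 8² = 64 ≡ 2, 15^8 ≡ 2² = 4. Since 14 = 8 + 4 + 2, 15^14 ≡ 4·2·8: 4·2 = 8, then 8·8 = 64 ≡ 2. So 15^14 ≡ 2 (mod 31).
φ(16): Repeated squaring mod 31: 16^1 ≡ 16, 16^2 ≡ 16² = 256 ≡ 8, 16^4 ≡ 8² = 64 ≡ 2, 16^8 ≡ 2² = 4. Since 14 = 8 + 4 + 2, 16^14 ≡ 4·2·8: 4·2 = 8, then 8·8 = 64 ≡ 2. So 16^14 ≡ 2 (mod 31).
So φ(15) = φ(16) = 2 while 15 ≠ 16, hence φ is not injective.
A non-injective map from the 31-element set ℤ_{31} to itself takes at most 30 distinct values, so it cannot be surjective. Thus φ is not surjective.
Since φ is not surjective, we determine |image(φ)|. Computing x^14 mod 31 for each x (by repeated squaring, reducing mod 31 at every step), the values φ(0), φ(1), …, φ(30) are: 0, 1, 16, 10, 8, 25, 5, 9, 4, 7, 28, 14, 18, 19, 20, 2, 2, 20, 19, 18, 14, 28, 7, 4, 9, 5, 25, 8, 10, 16, 1.
The distinct values are {0, 1, 2, 4, 5, 7, 8, 9, 10, 14, 16, 18, 19, 20, 25, 28}; there are 16 of them.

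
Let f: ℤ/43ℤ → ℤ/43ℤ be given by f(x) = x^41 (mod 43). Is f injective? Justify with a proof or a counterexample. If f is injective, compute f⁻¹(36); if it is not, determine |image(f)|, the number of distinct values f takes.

6

Since 43 is prime, the nonzero elements of ℤ/43ℤ form a cyclic group of order 42.
As gcd(41, 42) = 1, raising to the 41st power is a bijection on this group: if x_1^41 ≡ x_2^41 then (x_1x_2^{−1})^41 = 1, and the only element of order dividing gcd(41, 42) = 1 is 1, so x_1 = x_2.
With f(0) = 0 this makes f injective on all of ℤ/43ℤ, hence bijective (finite equal-size domain and codomain). In particular f is injective.
Since f is injective, we find the preimage of 36. The inverse of x ↦ x^41 on (ℤ/43ℤ)^× is x ↦ x^41, because 41·41 = 1681 = 40·42 + 1 ≡ 1 (mod 42) and x^{42} = 1 for x ≠ 0 (Fermat). So f⁻¹(36) = 36^41 mod 43.
Repeated squaring mod 43: 36^1 ≡ 36, 36^2 ≡ 36² = 1296 ≡ 6, 36^4 ≡ 6² = 36, 36^8 ≡ 36² = 1296 ≡ 6, 36^16 ≡ 6² = 36, 36^32 ≡ 36² = 1296 ≡ 6. Since 41 = 32 + 8 + 1, 36^41 ≡ 6·6·36: 6·6 = 36, then 36·36 = 1296 ≡ 6. So 36^41 ≡ 6 (mod 43).
Hence f⁻¹(36) = 6.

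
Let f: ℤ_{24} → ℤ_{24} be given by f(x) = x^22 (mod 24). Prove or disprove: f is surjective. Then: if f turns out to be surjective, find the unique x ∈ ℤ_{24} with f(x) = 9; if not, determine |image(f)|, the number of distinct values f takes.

4

f(2): Repeated squaring mod 24: 2^1 ≡ 2, 2^2 ≡ 2² = 4, 2^4 ≡ 4² = 16, 2^8 ≡ 16² = 256 ≡ 16, 2^16 ≡ 16² = 256 ≡ 16. Since 22 = 16 + 4 + 2, 2^22 ≡ 16·16·4: 16·16 = 256 ≡ 16, then 16·4 = 64 ≡ 16. So 2^22 ≡ 16 (mod 24).
f(4): Repeated squaring mod 24: 4^1 ≡ 4, 4^2 ≡ 4² = 16, 4^4 ≡ 16² = 256 ≡ 16, 4^8 ≡ 16² = 256 ≡ 16, 4^16 ≡ 16² = 256 ≡ 16. Since 22 = 16 + 4 + 2, 4^22 ≡ 16·16·16: 16·16 = 256 ≡ 16, then 16·16 = 256 ≡ 16. So 4^22 ≡ 16 (mod 24).
So f(2) = f(4) = 16 while 2 ≠ 4, therefore f is not injective.
A non-injective map from the 24-element set ℤ_{24} to itself takes at most 23 distinct values, so it cannot be surjective. Thus f is not surjective.
Since f is not surjective, we determine |image(f)|. Computing x^22 mod 24 for each x (by repeated squaring, reducing mod 24 at every step), the values f(0), f(1), …, f(23) are: 0, 1, 16, 9, 16, 1, 0, 1, 16, 9, 16, 1, 0, 1, 16, 9, 16, 1, 0, 1, 16, 9, 16, 1.
The distinct values are {0, 1, 9, 16}; there are 4 of them.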